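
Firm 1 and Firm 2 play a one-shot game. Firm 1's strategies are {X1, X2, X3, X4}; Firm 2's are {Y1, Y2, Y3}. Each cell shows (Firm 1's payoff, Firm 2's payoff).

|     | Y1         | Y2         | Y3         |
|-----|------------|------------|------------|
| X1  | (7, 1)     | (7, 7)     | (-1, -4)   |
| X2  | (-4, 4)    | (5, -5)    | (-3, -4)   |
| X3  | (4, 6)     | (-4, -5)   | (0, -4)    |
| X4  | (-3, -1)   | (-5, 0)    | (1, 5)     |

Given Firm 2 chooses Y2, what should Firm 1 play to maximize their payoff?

X1

With Firm 2 fixed at Y2, Firm 1's payoffs are: X1 → 7, X2 → 5, X3 → -4, X4 → -5.
The maximum is 7, achieved by X1.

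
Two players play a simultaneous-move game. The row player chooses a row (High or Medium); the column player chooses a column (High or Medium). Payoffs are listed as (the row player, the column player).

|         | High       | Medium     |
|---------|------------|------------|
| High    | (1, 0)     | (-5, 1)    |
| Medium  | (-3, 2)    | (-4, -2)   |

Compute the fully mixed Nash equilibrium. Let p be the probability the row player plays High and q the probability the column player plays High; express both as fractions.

Each player's mixing probability is pinned down by making the *other* player indifferent.
The column player indifferent between High and Medium: p·0 + (1−p)·2 = p·1 + (1−p)·(-2) ⟹ 2 + (-2)p = (-2) + 3p ⟹ p = 4/5.
The row player indifferent between High and Medium: q·1 + (1−q)·(-5) = q·(-3) + (1−q)·(-4) ⟹ (-5) + 6q = (-4) + 1q ⟹ q = 1/5.

p = 4/5, q = 1/5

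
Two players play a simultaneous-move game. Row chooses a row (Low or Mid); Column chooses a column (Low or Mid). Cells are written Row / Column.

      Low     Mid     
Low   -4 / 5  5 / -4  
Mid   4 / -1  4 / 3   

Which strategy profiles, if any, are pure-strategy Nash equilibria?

Find each player's best response to every opponent strategy; NE are the intersections.
Row's best responses — vs Low: Mid (payoff 4); vs Mid: Low (payoff 5).
Column's best responses — vs Low: Low (payoff 5); vs Mid: Mid (payoff 3).
No cell has both players best-responding. For instance, Row's best reply to Low is Mid, but against Mid Column prefers Mid over Low.

None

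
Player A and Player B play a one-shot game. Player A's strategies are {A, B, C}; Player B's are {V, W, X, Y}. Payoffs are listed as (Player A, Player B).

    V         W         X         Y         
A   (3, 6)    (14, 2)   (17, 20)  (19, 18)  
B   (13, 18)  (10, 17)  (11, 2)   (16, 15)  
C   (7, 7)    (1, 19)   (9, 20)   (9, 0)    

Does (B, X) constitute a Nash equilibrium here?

Holding Player B at X: Player A gets 11 from B but could get 17 by switching to A. Player A has a profitable deviation.

No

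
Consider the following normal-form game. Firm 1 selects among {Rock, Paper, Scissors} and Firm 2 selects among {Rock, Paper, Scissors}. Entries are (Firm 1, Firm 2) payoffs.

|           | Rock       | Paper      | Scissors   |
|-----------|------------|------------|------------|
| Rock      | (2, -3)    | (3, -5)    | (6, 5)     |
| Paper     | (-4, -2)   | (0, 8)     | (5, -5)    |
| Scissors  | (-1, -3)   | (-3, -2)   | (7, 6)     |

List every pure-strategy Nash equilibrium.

(Scissors, Scissors)

A profile is a Nash equilibrium when each player is best-responding to the other.
Firm 1's best responses — vs Rock: Rock (payoff 2); vs Paper: Rock (payoff 3); vs Scissors: Scissors (payoff 7).
Firm 2's best responses — vs Rock: Scissors (payoff 5); vs Paper: Paper (payoff 8); vs Scissors: Scissors (payoff 6).
The only mutual best response is (Scissors, Scissors); neither player gains by switching there.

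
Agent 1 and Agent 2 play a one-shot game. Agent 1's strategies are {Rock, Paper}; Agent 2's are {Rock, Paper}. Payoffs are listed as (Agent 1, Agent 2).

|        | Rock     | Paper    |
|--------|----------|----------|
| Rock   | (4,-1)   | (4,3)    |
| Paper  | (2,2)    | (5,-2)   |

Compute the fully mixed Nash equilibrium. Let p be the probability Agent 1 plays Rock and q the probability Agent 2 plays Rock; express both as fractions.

Each player's mixing probability is pinned down by making the *other* player indifferent.
Agent 2 indifferent between Rock and Paper: p·(-1) + (1−p)·2 = p·3 + (1−p)·(-2) ⟹ 2 + (-3)p = (-2) + 5p ⟹ p = 1/2.
Agent 1 indifferent between Rock and Paper: q·4 + (1−q)·4 = q·2 + (1−q)·5 ⟹ 4 + 0q = 5 + (-3)q ⟹ q = 1/3.

p = 1/2, q = 1/3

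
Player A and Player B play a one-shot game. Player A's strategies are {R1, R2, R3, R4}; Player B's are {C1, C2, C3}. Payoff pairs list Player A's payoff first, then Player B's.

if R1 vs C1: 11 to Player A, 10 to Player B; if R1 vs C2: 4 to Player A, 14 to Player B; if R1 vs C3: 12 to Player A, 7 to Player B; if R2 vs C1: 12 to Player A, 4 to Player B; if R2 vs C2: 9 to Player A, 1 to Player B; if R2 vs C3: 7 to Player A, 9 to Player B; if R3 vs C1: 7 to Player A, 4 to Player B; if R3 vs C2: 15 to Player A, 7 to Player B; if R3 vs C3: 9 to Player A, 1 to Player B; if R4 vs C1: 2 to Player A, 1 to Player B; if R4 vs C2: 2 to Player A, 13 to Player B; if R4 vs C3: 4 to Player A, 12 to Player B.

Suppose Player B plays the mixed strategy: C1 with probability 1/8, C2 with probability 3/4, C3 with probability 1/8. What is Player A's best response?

R3

Compute Player A's expected payoff from each pure strategy against the given mix.
R1: (1/8)·11 + (3/4)·4 + (1/8)·12 = 47/8
R2: (1/8)·12 + (3/4)·9 + (1/8)·7 = 73/8
R3: (1/8)·7 + (3/4)·15 + (1/8)·9 = 53/4
R4: (1/8)·2 + (3/4)·2 + (1/8)·4 = 9/4
Highest expected payoff is 53/4, from R3.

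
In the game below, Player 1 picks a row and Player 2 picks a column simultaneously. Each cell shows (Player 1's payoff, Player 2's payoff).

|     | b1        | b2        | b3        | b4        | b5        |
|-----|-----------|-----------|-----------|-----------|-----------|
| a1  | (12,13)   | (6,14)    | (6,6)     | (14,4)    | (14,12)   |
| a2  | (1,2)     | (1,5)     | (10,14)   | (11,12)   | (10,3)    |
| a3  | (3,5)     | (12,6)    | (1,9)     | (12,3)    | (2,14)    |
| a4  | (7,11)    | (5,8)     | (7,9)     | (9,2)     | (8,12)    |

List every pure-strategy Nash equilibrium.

Check mutual best responses: a cell is a NE iff neither player can gain by unilaterally deviating.
Player 1's best responses — vs b1: a1 (payoff 12); vs b2: a3 (payoff 12); vs b3: a2 (payoff 10); vs b4: a1 (payoff 14); vs b5: a1 (payoff 14).
Player 2's best responses — vs a1: b2 (payoff 14); vs a2: b3 (payoff 14); vs a3: b5 (payoff 14); vs a4: b5 (payoff 12).
The only mutual best response is (a2, b3); neither player gains by switching there.

(a2, b3)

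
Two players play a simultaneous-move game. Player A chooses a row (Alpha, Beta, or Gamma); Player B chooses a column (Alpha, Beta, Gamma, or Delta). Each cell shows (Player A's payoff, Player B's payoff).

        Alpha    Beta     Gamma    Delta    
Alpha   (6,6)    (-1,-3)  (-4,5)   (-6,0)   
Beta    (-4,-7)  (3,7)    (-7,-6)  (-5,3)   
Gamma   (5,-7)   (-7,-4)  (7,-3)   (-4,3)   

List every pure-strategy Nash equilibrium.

(Alpha, Alpha), (Beta, Beta), and (Gamma, Delta)

Find each player's best response to every opponent strategy; NE are the intersections.
Player A's best responses — vs Alpha: Alpha (payoff 6); vs Beta: Beta (payoff 3); vs Gamma: Gamma (payoff 7); vs Delta: Gamma (payoff -4).
Player B's best responses — vs Alpha: Alpha (payoff 6); vs Beta: Beta (payoff 7); vs Gamma: Delta (payoff 3).
Mutual best responses occur at (Alpha, Alpha), (Beta, Beta), and (Gamma, Delta); at each, neither player gains by switching.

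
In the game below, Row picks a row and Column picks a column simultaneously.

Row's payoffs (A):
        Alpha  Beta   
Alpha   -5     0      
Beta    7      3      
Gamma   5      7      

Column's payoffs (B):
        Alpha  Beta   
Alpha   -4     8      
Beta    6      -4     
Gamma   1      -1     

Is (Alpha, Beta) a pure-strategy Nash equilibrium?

Holding Column at Beta: Row gets 0 from Alpha but could get 7 by switching to Gamma. Row has a profitable deviation.

No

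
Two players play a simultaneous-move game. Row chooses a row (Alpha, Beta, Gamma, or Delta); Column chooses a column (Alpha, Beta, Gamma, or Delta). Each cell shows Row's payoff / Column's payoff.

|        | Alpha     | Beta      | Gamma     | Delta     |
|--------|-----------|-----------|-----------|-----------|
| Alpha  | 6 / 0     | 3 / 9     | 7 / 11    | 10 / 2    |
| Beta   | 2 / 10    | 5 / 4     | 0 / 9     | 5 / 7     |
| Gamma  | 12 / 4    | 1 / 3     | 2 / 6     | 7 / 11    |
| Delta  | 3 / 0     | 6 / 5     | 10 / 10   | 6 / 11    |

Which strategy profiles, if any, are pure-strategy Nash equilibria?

A profile is a Nash equilibrium when each player is best-responding to the other.
Row's best responses — vs Alpha: Gamma (payoff 12); vs Beta: Delta (payoff 6); vs Gamma: Delta (payoff 10); vs Delta: Alpha (payoff 10).
Column's best responses — vs Alpha: Gamma (payoff 11); vs Beta: Alpha (payoff 10); vs Gamma: Delta (payoff 11); vs Delta: Delta (payoff 11).
No cell has both players best-responding. For instance, Row's best reply to Delta is Alpha, but against Alpha Column prefers Gamma over Delta.

None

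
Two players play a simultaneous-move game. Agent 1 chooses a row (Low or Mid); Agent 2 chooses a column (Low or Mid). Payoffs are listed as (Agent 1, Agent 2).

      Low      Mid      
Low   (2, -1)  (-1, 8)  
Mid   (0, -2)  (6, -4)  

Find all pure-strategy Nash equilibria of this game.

Check mutual best responses: a cell is a NE iff neither player can gain by unilaterally deviating.
Agent 1's best responses — vs Low: Low (payoff 2); vs Mid: Mid (payoff 6).
Agent 2's best responses — vs Low: Mid (payoff 8); vs Mid: Low (payoff -2).
No cell has both players best-responding. For instance, Agent 1's best reply to Mid is Mid, but against Mid Agent 2 prefers Low over Mid.

None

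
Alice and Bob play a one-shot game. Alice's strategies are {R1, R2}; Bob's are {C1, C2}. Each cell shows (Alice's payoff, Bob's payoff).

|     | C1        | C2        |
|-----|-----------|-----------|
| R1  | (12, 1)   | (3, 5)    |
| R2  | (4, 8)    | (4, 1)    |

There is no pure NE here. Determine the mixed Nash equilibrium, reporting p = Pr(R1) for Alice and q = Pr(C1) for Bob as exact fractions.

Each player's mixing probability is pinned down by making the *other* player indifferent.
Bob indifferent between C1 and C2: p·1 + (1−p)·8 = p·5 + (1−p)·1 ⟹ 8 + (-7)p = 1 + 4p ⟹ p = 7/11.
Alice indifferent between R1 and R2: q·12 + (1−q)·3 = q·4 + (1−q)·4 ⟹ 3 + 9q = 4 + 0q ⟹ q = 1/9.

p = 7/11, q = 1/9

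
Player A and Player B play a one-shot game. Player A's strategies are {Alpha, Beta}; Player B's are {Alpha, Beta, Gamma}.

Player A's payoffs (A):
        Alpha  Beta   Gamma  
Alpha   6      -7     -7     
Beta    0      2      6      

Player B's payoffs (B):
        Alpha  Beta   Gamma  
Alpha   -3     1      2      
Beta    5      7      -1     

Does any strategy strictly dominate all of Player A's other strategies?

A strategy is strictly dominant if it gives Player A a strictly higher payoff than every other strategy, against every choice by the opponent.
Alpha is not dominant: against Beta, Beta gives 2 > -7.
Beta is not dominant: against Alpha, Alpha gives 6 > 0.
No single strategy is best against every opponent action.

No strictly dominant strategy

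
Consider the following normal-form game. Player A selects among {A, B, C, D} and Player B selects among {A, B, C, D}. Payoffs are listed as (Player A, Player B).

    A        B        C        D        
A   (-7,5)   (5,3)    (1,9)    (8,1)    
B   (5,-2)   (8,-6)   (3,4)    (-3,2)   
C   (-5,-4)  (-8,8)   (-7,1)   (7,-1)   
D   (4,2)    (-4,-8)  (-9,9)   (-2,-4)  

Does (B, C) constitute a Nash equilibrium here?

Yes

Holding Player B at C: Player A gets 3 from B, versus 1 from A, -7 from C, -9 from D. No profitable deviation for Player A.
Holding Player A at B: Player B gets 4 from C, versus -2 from A, -6 from B, 2 from D. No profitable deviation for Player B either.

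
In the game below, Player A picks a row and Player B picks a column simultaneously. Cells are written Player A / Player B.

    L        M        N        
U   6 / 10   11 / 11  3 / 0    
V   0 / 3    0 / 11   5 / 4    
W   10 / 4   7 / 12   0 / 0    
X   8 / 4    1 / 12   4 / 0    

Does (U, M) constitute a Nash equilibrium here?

Holding Player B at M: Player A gets 11 from U, versus 0 from V, 7 from W, 1 from X. No profitable deviation for Player A.
Holding Player A at U: Player B gets 11 from M, versus 10 from L, 0 from N. No profitable deviation for Player B either.

Yes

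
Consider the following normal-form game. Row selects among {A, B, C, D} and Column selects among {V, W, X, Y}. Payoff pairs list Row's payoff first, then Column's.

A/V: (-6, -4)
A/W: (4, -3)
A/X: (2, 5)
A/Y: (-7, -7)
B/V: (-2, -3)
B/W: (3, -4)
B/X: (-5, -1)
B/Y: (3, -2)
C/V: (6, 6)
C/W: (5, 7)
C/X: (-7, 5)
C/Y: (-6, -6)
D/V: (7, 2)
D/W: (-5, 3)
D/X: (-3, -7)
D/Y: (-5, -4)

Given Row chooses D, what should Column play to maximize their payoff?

W

With Row fixed at D, Column's payoffs are: V → 2, W → 3, X → -7, Y → -4.
The maximum is 3, achieved by W.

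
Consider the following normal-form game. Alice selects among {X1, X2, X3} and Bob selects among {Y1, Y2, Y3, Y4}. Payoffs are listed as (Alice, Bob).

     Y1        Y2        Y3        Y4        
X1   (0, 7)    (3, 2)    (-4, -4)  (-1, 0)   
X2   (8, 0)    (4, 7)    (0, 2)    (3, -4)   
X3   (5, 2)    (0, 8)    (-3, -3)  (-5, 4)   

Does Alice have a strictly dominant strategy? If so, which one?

A strategy is strictly dominant if it gives Alice a strictly higher payoff than every other strategy, against every choice by the opponent.
X2 strictly dominates: vs Y1: 8 > each of {0, 5}; vs Y2: 4 > each of {3, 0}; vs Y3: 0 > each of {-4, -3}; vs Y4: 3 > each of {-1, -5}.

X2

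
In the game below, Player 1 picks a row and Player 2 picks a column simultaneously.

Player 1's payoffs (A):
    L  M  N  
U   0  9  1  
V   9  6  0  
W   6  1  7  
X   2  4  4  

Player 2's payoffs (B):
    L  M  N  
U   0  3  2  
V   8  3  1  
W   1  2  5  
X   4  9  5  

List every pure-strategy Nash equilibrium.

A profile is a Nash equilibrium when each player is best-responding to the other.
Player 1's best responses — vs L: V (payoff 9); vs M: U (payoff 9); vs N: W (payoff 7).
Player 2's best responses — vs U: M (payoff 3); vs V: L (payoff 8); vs W: N (payoff 5); vs X: M (payoff 9).
Mutual best responses occur at (U, M), (V, L), and (W, N); at each, neither player gains by switching.

(U, M), (V, L), and (W, N)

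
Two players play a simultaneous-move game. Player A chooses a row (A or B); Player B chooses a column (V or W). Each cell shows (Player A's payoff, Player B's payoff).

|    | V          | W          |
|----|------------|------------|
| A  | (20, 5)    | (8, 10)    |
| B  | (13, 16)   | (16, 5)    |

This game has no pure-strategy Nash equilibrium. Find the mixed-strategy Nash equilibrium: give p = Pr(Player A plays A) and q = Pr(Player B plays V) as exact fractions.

Each player's mixing probability is pinned down by making the *other* player indifferent.
Player B indifferent between V and W: p·5 + (1−p)·16 = p·10 + (1−p)·5 ⟹ 16 + (-11)p = 5 + 5p ⟹ p = 11/16.
Player A indifferent between A and B: q·20 + (1−q)·8 = q·13 + (1−q)·16 ⟹ 8 + 12q = 16 + (-3)q ⟹ q = 8/15.

p = 11/16, q = 8/15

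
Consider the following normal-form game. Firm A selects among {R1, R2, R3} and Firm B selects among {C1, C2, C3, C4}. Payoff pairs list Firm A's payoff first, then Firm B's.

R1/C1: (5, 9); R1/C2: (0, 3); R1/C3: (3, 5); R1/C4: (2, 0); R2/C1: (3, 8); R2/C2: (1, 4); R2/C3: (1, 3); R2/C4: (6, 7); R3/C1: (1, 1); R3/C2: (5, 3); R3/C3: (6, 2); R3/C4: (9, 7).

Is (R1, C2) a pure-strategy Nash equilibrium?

Holding Firm B at C2: Firm A gets 0 from R1 but could get 5 by switching to R3. Firm A has a profitable deviation.

No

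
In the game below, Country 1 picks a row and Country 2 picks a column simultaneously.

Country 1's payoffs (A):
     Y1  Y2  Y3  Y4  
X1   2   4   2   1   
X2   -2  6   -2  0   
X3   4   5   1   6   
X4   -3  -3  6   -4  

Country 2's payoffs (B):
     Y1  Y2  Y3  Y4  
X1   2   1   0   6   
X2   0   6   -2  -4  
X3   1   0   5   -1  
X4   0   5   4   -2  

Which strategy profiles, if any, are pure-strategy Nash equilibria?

(X2, Y2)

A profile is a Nash equilibrium when each player is best-responding to the other.
Country 1's best responses — vs Y1: X3 (payoff 4); vs Y2: X2 (payoff 6); vs Y3: X4 (payoff 6); vs Y4: X3 (payoff 6).
Country 2's best responses — vs X1: Y4 (payoff 6); vs X2: Y2 (payoff 6); vs X3: Y3 (payoff 5); vs X4: Y2 (payoff 5).
The only mutual best response is (X2, Y2); neither player gains by switching there.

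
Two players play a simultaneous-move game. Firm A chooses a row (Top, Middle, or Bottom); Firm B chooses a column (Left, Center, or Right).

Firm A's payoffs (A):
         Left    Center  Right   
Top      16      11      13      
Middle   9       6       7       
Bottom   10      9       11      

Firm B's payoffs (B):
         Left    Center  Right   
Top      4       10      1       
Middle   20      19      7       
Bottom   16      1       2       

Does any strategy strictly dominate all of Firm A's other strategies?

A strategy is strictly dominant if it gives Firm A a strictly higher payoff than every other strategy, against every choice by the opponent.
Top strictly dominates: vs Left: 16 > each of {9, 10}; vs Center: 11 > each of {6, 9}; vs Right: 13 > each of {7, 11}.

Top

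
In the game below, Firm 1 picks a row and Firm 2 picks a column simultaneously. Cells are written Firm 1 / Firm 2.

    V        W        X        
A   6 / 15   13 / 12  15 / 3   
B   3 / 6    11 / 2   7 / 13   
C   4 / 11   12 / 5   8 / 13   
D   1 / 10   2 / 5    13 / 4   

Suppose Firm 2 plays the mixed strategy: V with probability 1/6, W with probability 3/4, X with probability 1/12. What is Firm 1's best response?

A

Firm 1's best reply maximizes expected payoff against the mix.
A: (1/6)·6 + (3/4)·13 + (1/12)·15 = 12
B: (1/6)·3 + (3/4)·11 + (1/12)·7 = 28/3
C: (1/6)·4 + (3/4)·12 + (1/12)·8 = 31/3
D: (1/6)·1 + (3/4)·2 + (1/12)·13 = 11/4
Highest expected payoff is 12, from A.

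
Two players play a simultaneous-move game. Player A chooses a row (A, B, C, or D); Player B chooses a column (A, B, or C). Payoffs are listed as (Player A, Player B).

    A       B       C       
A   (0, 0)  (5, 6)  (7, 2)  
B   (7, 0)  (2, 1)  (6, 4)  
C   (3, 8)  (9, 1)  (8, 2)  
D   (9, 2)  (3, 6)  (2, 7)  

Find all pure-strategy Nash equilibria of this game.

There is no pure-strategy Nash equilibrium

A profile is a Nash equilibrium when each player is best-responding to the other.
Player A's best responses — vs A: D (payoff 9); vs B: C (payoff 9); vs C: C (payoff 8).
Player B's best responses — vs A: B (payoff 6); vs B: C (payoff 4); vs C: A (payoff 8); vs D: C (payoff 7).
No cell has both players best-responding. For instance, Player A's best reply to A is D, but against D Player B prefers C over A.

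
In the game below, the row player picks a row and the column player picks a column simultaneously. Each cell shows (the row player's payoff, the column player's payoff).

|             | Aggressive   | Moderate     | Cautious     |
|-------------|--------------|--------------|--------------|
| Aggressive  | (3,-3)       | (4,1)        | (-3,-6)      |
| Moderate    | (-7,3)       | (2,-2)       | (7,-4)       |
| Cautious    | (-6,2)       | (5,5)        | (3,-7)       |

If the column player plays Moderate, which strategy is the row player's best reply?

With the column player fixed at Moderate, the row player's payoffs are: Aggressive → 4, Moderate → 2, Cautious → 5.
The maximum is 5, achieved by Cautious.

Cautious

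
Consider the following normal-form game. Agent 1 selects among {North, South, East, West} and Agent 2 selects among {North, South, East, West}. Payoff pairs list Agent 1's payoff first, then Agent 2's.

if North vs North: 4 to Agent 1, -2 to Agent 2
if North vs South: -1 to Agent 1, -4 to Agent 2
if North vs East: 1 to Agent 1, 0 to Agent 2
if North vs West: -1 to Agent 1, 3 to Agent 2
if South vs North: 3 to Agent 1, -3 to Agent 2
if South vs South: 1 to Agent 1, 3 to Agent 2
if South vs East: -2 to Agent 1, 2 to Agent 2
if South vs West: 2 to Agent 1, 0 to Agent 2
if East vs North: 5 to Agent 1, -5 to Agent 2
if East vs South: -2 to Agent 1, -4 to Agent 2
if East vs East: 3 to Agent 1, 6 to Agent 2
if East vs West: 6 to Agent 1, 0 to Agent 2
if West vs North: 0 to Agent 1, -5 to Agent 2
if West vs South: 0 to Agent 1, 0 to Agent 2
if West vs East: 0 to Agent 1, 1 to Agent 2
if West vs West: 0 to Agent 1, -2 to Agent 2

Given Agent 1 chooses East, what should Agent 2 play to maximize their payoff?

With Agent 1 fixed at East, Agent 2's payoffs are: North → -5, South → -4, East → 6, West → 0.
The maximum is 6, achieved by East.

East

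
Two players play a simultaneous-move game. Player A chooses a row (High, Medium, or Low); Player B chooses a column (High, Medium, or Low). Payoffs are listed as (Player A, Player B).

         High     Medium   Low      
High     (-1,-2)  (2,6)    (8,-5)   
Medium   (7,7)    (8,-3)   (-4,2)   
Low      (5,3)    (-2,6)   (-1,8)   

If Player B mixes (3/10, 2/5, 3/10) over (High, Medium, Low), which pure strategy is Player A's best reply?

Medium

Player A's best reply maximizes expected payoff against the mix.
High: (3/10)·(-1) + (2/5)·2 + (3/10)·8 = 29/10
Medium: (3/10)·7 + (2/5)·8 + (3/10)·(-4) = 41/10
Low: (3/10)·5 + (2/5)·(-2) + (3/10)·(-1) = 2/5
Highest expected payoff is 41/10, from Medium.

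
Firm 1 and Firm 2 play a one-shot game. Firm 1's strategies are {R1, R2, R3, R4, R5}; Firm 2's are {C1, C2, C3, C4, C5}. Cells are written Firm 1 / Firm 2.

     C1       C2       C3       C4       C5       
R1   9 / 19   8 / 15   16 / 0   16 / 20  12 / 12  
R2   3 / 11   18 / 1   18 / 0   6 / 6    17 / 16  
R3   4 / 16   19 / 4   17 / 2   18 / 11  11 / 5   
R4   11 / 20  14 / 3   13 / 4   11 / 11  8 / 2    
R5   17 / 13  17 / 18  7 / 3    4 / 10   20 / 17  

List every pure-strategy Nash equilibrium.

Find each player's best response to every opponent strategy; NE are the intersections.
Firm 1's best responses — vs C1: R5 (payoff 17); vs C2: R3 (payoff 19); vs C3: R2 (payoff 18); vs C4: R3 (payoff 18); vs C5: R5 (payoff 20).
Firm 2's best responses — vs R1: C4 (payoff 20); vs R2: C5 (payoff 16); vs R3: C1 (payoff 16); vs R4: C1 (payoff 20); vs R5: C2 (payoff 18).
No cell has both players best-responding. For instance, Firm 1's best reply to C3 is R2, but against R2 Firm 2 prefers C5 over C3.

There is no pure-strategy Nash equilibrium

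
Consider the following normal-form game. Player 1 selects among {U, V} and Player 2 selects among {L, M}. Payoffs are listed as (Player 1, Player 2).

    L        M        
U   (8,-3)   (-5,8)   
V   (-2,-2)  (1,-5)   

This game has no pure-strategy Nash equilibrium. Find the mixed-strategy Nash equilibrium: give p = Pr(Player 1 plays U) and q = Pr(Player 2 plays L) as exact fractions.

p = 3/14, q = 3/8

In a mixed NE each player is indifferent between their pure strategies, so the opponent's mix sets the indifference.
Player 2 indifferent between L and M: p·(-3) + (1−p)·(-2) = p·8 + (1−p)·(-5) ⟹ (-2) + (-1)p = (-5) + 13p ⟹ p = 3/14.
Player 1 indifferent between U and V: q·8 + (1−q)·(-5) = q·(-2) + (1−q)·1 ⟹ (-5) + 13q = 1 + (-3)q ⟹ q = 3/8.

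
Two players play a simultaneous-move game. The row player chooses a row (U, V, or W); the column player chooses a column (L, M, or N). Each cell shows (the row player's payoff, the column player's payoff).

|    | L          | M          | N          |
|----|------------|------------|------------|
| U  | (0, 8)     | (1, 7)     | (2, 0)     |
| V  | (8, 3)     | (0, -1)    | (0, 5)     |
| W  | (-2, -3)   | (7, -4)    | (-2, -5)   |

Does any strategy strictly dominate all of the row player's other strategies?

None

Check whether one of the row player's strategies beats all alternatives regardless of what the opponent does.
U is not dominant: against L, V gives 8 > 0.
V is not dominant: against M, U gives 1 > 0.
W is not dominant: against L, U gives 0 > -2.
No single strategy is best against every opponent action.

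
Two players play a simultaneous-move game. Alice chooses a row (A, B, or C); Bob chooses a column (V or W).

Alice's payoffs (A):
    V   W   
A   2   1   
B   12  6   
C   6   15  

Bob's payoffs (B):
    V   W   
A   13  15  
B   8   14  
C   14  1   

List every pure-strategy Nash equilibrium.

None

Find each player's best response to every opponent strategy; NE are the intersections.
Alice's best responses — vs V: B (payoff 12); vs W: C (payoff 15).
Bob's best responses — vs A: W (payoff 15); vs B: W (payoff 14); vs C: V (payoff 14).
No cell has both players best-responding. For instance, Alice's best reply to V is B, but against B Bob prefers W over V.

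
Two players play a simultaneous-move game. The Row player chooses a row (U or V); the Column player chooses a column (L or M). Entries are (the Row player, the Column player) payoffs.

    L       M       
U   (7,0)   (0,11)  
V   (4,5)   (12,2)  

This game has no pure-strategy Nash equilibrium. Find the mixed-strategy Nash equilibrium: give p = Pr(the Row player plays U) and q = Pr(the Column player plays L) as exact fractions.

p = 3/14, q = 4/5

Each player's mixing probability is pinned down by making the *other* player indifferent.
The Column player indifferent between L and M: p·0 + (1−p)·5 = p·11 + (1−p)·2 ⟹ 5 + (-5)p = 2 + 9p ⟹ p = 3/14.
The Row player indifferent between U and V: q·7 + (1−q)·0 = q·4 + (1−q)·12 ⟹ 0 + 7q = 12 + (-8)q ⟹ q = 4/5.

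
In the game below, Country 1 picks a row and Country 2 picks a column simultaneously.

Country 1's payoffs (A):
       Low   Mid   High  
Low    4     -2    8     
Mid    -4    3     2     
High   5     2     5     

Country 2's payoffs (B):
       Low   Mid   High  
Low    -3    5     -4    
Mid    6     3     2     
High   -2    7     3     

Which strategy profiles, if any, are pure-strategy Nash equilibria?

None

Find each player's best response to every opponent strategy; NE are the intersections.
Country 1's best responses — vs Low: High (payoff 5); vs Mid: Mid (payoff 3); vs High: Low (payoff 8).
Country 2's best responses — vs Low: Mid (payoff 5); vs Mid: Low (payoff 6); vs High: Mid (payoff 7).
No cell has both players best-responding. For instance, Country 1's best reply to Mid is Mid, but against Mid Country 2 prefers Low over Mid.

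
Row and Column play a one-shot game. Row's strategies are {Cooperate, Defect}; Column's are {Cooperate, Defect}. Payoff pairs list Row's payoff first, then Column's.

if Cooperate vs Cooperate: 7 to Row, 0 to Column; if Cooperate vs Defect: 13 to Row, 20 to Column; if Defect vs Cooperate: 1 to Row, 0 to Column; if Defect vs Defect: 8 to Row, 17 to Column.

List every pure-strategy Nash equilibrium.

Find each player's best response to every opponent strategy; NE are the intersections.
Row's best responses — vs Cooperate: Cooperate (payoff 7); vs Defect: Cooperate (payoff 13).
Column's best responses — vs Cooperate: Defect (payoff 20); vs Defect: Defect (payoff 17).
The only mutual best response is (Cooperate, Defect); neither player gains by switching there.

(Cooperate, Defect)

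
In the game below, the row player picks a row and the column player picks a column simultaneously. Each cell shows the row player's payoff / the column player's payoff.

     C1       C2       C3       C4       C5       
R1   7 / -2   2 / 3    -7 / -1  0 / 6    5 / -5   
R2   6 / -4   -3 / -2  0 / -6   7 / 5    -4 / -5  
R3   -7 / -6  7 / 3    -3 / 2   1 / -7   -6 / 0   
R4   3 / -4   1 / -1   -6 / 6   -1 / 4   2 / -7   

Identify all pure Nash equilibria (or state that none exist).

(R2, C4) and (R3, C2)

Check mutual best responses: a cell is a NE iff neither player can gain by unilaterally deviating.
The row player's best responses — vs C1: R1 (payoff 7); vs C2: R3 (payoff 7); vs C3: R2 (payoff 0); vs C4: R2 (payoff 7); vs C5: R1 (payoff 5).
The column player's best responses — vs R1: C4 (payoff 6); vs R2: C4 (payoff 5); vs R3: C2 (payoff 3); vs R4: C3 (payoff 6).
Mutual best responses occur at (R2, C4) and (R3, C2); at each, neither player gains by switching.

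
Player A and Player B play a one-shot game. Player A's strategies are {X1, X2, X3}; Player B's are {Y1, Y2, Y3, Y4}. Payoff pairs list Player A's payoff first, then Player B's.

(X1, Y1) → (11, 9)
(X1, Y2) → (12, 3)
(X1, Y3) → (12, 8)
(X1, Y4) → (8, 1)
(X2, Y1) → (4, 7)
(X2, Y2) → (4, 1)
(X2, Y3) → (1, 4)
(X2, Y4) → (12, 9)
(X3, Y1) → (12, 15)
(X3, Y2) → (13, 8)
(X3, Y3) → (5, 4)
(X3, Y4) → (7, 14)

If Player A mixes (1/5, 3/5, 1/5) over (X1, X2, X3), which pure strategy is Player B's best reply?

Player B's best reply maximizes expected payoff against the mix.
Y1: (1/5)·9 + (3/5)·7 + (1/5)·15 = 9
Y2: (1/5)·3 + (3/5)·1 + (1/5)·8 = 14/5
Y3: (1/5)·8 + (3/5)·4 + (1/5)·4 = 24/5
Y4: (1/5)·1 + (3/5)·9 + (1/5)·14 = 42/5
Highest expected payoff is 9, from Y1.

Y1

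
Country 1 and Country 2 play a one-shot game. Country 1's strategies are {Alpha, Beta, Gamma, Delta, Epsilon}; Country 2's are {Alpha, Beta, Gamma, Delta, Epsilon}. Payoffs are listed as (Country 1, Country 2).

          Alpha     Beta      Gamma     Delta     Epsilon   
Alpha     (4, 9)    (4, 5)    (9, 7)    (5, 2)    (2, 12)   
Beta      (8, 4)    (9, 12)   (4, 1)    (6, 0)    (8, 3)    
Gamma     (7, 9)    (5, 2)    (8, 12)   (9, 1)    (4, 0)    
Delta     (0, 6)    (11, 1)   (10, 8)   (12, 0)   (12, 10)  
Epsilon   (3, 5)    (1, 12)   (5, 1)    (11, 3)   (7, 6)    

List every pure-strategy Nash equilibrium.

(Delta, Epsilon)

Check mutual best responses: a cell is a NE iff neither player can gain by unilaterally deviating.
Country 1's best responses — vs Alpha: Beta (payoff 8); vs Beta: Delta (payoff 11); vs Gamma: Delta (payoff 10); vs Delta: Delta (payoff 12); vs Epsilon: Delta (payoff 12).
Country 2's best responses — vs Alpha: Epsilon (payoff 12); vs Beta: Beta (payoff 12); vs Gamma: Gamma (payoff 12); vs Delta: Epsilon (payoff 10); vs Epsilon: Beta (payoff 12).
The only mutual best response is (Delta, Epsilon); neither player gains by switching there.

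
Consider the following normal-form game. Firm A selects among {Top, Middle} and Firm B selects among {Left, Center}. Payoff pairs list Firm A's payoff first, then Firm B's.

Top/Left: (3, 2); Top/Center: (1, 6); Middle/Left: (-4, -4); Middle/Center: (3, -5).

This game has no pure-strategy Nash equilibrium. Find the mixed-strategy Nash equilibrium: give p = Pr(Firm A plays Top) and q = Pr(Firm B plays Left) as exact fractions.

p = 1/5, q = 2/9

In a mixed NE each player is indifferent between their pure strategies, so the opponent's mix sets the indifference.
Firm B indifferent between Left and Center: p·2 + (1−p)·(-4) = p·6 + (1−p)·(-5) ⟹ (-4) + 6p = (-5) + 11p ⟹ p = 1/5.
Firm A indifferent between Top and Middle: q·3 + (1−q)·1 = q·(-4) + (1−q)·3 ⟹ 1 + 2q = 3 + (-7)q ⟹ q = 2/9.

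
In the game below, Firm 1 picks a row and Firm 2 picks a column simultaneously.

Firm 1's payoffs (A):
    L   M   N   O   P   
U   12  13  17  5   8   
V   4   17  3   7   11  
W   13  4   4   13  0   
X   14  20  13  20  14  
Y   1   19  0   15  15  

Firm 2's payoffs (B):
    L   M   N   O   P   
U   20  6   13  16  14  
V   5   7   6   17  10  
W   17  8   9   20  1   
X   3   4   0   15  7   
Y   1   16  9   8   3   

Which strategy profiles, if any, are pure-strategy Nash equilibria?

(X, O)

Find each player's best response to every opponent strategy; NE are the intersections.
Firm 1's best responses — vs L: X (payoff 14); vs M: X (payoff 20); vs N: U (payoff 17); vs O: X (payoff 20); vs P: Y (payoff 15).
Firm 2's best responses — vs U: L (payoff 20); vs V: O (payoff 17); vs W: O (payoff 20); vs X: O (payoff 15); vs Y: M (payoff 16).
The only mutual best response is (X, O); neither player gains by switching there.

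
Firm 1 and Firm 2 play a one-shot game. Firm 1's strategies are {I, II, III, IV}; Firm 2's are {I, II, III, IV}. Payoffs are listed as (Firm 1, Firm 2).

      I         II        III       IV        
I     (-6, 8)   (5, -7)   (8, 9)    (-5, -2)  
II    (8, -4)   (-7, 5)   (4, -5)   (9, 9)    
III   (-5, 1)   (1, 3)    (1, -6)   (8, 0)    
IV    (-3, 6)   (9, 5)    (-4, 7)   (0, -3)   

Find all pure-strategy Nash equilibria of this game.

(I, III) and (II, IV)

Check mutual best responses: a cell is a NE iff neither player can gain by unilaterally deviating.
Firm 1's best responses — vs I: II (payoff 8); vs II: IV (payoff 9); vs III: I (payoff 8); vs IV: II (payoff 9).
Firm 2's best responses — vs I: III (payoff 9); vs II: IV (payoff 9); vs III: II (payoff 3); vs IV: III (payoff 7).
Mutual best responses occur at (I, III) and (II, IV); at each, neither player gains by switching.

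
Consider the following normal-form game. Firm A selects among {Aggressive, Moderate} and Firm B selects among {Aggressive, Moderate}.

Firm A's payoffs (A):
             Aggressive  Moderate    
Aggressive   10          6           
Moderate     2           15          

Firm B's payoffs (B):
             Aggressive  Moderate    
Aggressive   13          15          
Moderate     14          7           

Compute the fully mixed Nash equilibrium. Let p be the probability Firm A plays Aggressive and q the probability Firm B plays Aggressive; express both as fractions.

p = 7/9, q = 9/17

In a mixed NE each player is indifferent between their pure strategies, so the opponent's mix sets the indifference.
Firm B indifferent between Aggressive and Moderate: p·13 + (1−p)·14 = p·15 + (1−p)·7 ⟹ 14 + (-1)p = 7 + 8p ⟹ p = 7/9.
Firm A indifferent between Aggressive and Moderate: q·10 + (1−q)·6 = q·2 + (1−q)·15 ⟹ 6 + 4q = 15 + (-13)q ⟹ q = 9/17.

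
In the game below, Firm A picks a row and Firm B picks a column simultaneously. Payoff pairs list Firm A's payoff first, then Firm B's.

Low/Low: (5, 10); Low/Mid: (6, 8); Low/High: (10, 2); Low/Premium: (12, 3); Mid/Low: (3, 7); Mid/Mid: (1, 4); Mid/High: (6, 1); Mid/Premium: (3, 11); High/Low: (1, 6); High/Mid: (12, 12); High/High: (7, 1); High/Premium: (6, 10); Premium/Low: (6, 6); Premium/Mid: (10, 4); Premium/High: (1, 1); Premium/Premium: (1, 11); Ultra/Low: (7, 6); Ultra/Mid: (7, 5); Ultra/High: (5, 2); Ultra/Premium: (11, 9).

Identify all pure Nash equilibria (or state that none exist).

(High, Mid)

Find each player's best response to every opponent strategy; NE are the intersections.
Firm A's best responses — vs Low: Ultra (payoff 7); vs Mid: High (payoff 12); vs High: Low (payoff 10); vs Premium: Low (payoff 12).
Firm B's best responses — vs Low: Low (payoff 10); vs Mid: Premium (payoff 11); vs High: Mid (payoff 12); vs Premium: Premium (payoff 11); vs Ultra: Premium (payoff 9).
The only mutual best response is (High, Mid); neither player gains by switching there.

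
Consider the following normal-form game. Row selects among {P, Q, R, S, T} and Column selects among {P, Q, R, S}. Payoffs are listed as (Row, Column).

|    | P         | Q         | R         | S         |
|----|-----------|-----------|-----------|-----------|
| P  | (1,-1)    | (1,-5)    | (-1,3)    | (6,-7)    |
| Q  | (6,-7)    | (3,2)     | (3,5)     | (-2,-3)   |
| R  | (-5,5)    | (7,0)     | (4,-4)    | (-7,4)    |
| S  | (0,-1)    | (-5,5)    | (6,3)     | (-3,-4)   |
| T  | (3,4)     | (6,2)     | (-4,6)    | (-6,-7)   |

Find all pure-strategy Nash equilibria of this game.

None

Find each player's best response to every opponent strategy; NE are the intersections.
Row's best responses — vs P: Q (payoff 6); vs Q: R (payoff 7); vs R: S (payoff 6); vs S: P (payoff 6).
Column's best responses — vs P: R (payoff 3); vs Q: R (payoff 5); vs R: P (payoff 5); vs S: Q (payoff 5); vs T: R (payoff 6).
No cell has both players best-responding. For instance, Row's best reply to Q is R, but against R Column prefers P over Q.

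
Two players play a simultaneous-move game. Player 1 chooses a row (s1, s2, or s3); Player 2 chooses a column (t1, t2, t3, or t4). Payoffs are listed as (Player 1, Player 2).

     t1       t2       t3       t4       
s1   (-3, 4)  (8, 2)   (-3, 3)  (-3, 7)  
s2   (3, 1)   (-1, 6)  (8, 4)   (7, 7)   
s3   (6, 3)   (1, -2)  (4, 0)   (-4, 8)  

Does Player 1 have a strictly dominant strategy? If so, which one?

None

Check whether one of Player 1's strategies beats all alternatives regardless of what the opponent does.
s1 is not dominant: against t1, s2 gives 3 > -3.
s2 is not dominant: against t1, s3 gives 6 > 3.
s3 is not dominant: against t2, s1 gives 8 > 1.
No single strategy is best against every opponent action.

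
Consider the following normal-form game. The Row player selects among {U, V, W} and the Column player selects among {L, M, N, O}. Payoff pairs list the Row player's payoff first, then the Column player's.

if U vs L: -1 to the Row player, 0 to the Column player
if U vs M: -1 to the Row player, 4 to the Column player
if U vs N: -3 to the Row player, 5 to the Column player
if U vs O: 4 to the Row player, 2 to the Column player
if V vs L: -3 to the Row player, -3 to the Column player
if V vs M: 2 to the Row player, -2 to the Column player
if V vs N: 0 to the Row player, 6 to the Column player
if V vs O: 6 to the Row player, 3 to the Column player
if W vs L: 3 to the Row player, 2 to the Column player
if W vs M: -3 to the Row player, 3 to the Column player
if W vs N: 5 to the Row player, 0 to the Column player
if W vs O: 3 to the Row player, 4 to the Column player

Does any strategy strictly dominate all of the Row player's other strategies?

None

A strategy is strictly dominant if it gives the Row player a strictly higher payoff than every other strategy, against every choice by the opponent.
U is not dominant: against L, W gives 3 > -1.
V is not dominant: against L, U gives -1 > -3.
W is not dominant: against M, U gives -1 > -3.
No single strategy is best against every opponent action.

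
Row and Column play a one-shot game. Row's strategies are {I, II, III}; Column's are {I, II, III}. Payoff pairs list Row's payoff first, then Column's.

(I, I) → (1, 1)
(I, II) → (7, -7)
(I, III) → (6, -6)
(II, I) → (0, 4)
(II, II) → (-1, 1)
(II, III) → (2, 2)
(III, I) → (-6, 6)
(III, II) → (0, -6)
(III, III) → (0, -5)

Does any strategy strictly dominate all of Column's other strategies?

I

A strategy is strictly dominant if it gives Column a strictly higher payoff than every other strategy, against every choice by the opponent.
I strictly dominates: vs I: 1 > each of {-7, -6}; vs II: 4 > each of {1, 2}; vs III: 6 > each of {-6, -5}.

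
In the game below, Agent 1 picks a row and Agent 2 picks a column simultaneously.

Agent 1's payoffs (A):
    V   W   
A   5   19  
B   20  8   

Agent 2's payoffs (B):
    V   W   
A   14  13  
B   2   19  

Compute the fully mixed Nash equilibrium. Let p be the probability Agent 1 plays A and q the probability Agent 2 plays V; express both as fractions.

In a mixed NE each player is indifferent between their pure strategies, so the opponent's mix sets the indifference.
Agent 2 indifferent between V and W: p·14 + (1−p)·2 = p·13 + (1−p)·19 ⟹ 2 + 12p = 19 + (-6)p ⟹ p = 17/18.
Agent 1 indifferent between A and B: q·5 + (1−q)·19 = q·20 + (1−q)·8 ⟹ 19 + (-14)q = 8 + 12q ⟹ q = 11/26.

p = 17/18, q = 11/26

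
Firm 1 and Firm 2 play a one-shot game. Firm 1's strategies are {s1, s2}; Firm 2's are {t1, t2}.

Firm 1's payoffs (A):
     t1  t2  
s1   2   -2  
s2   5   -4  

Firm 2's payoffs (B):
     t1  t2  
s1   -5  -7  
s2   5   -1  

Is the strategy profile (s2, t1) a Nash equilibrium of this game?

Yes

Holding Firm 2 at t1: Firm 1 gets 5 from s2, versus 2 from s1. No profitable deviation for Firm 1.
Holding Firm 1 at s2: Firm 2 gets 5 from t1, versus -1 from t2. No profitable deviation for Firm 2 either.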